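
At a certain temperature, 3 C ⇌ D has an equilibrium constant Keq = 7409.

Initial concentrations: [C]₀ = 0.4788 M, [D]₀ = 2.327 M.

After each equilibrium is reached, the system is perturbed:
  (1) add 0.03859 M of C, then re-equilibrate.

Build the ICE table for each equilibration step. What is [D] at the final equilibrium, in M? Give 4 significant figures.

[D]_eq = 2.476 M

Q₀ = 21.2 vs Keq = 7409 ⇒ Q<K, forward
Step 1:
                    C           D
  I            0.4788       2.327
  C           -0.4095      0.1365
  E           0.06928       2.464
  solve Keq expr → x = 0.1365; check Q = 7409
Then add 0.03859 M of C.
Step 2:
                    C           D
  I            0.1079       2.464
  C          -0.03847     0.01282
  E            0.0694       2.476
  solve Keq expr → x = 0.01282; check Q = 7409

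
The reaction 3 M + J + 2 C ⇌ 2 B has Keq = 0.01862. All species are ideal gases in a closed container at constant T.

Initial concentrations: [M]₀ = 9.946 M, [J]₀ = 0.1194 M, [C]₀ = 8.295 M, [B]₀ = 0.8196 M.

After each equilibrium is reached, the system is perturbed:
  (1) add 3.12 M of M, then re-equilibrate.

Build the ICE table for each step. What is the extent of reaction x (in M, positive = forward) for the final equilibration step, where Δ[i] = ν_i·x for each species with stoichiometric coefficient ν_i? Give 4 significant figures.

x = 5.9532e-04 M

Q₀ = 8.3104e-05 vs Keq = 0.01862 ⇒ Q<K, forward
Step 1:
                  M         J         C         B
  I           9.946    0.1194     8.295    0.8196
  C         -0.3551   -0.1184   -0.2367    0.2367
  E           9.591  0.001046     8.058     1.056
  solve Keq expr → x = 0.1184; check Q = 0.01862
Then add 3.12 M of M.
Step 2:
                  M         J         C         B
  I           12.71  0.001046     8.058     1.056
  C       -0.001786 -5.9532e-04 -0.001191  0.001191
  E           12.71 4.5068e-04     8.057     1.057
  solve Keq expr → x = 5.9532e-04; check Q = 0.01862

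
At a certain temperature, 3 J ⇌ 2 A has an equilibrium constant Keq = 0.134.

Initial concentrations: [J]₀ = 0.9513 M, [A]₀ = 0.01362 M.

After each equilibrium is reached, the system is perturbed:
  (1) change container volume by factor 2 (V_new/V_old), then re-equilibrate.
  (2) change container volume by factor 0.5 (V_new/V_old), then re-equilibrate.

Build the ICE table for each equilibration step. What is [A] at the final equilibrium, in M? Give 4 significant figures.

[A]_eq = 0.2009 M

Q₀ = 2.1548e-04 vs Keq = 0.134 ⇒ Q<K, forward
Step 1:
                   J          A
  I           0.9513    0.01362
  C          -0.2809     0.1873
  E           0.6704     0.2009
  solve Keq expr → x = 0.09365; check Q = 0.134
Then change container volume by factor 2 (V_new/V_old).
Step 2:
                   J          A
  I           0.3352     0.1005
  C          0.02968   -0.01978
  E           0.3649    0.08067
  solve Keq expr → x = -0.009892; check Q = 0.134
Then change container volume by factor 0.5 (V_new/V_old).
Step 3:
                   J          A
  I           0.7297     0.1613
  C         -0.05935    0.03957
  E           0.6704     0.2009
  solve Keq expr → x = 0.01978; check Q = 0.134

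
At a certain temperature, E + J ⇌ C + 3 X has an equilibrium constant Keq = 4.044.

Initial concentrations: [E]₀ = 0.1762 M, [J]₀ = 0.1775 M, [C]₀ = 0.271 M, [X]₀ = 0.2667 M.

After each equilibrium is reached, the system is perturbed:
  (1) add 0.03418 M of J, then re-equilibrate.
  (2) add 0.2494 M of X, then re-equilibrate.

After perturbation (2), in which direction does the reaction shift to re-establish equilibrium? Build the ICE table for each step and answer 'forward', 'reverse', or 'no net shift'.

Q₀ = 0.1644 vs Keq = 4.044 ⇒ Q<K, forward
Step 1:
                    E           J           C           X
  I            0.1762      0.1775       0.271      0.2667
  C          -0.07548    -0.07548     0.07548      0.2264
  E            0.1007       0.102      0.3465      0.4931
  solve Keq expr → x = 0.07548; check Q = 4.044
Then add 0.03418 M of J.
Step 2:
                    E           J           C           X
  I            0.1007      0.1362      0.3465      0.4931
  C         -0.007492   -0.007492    0.007492     0.02247
  E           0.09323      0.1287       0.354      0.5156
  solve Keq expr → x = 0.007492; check Q = 4.044
Then add 0.2494 M of X.
Step 3:
                    E           J           C           X
  I           0.09323      0.1287       0.354       0.765
  C           0.03752     0.03752    -0.03752     -0.1126
  E            0.1307      0.1662      0.3165      0.6525
  solve Keq expr → x = -0.03752; check Q = 4.044

Direction: reverse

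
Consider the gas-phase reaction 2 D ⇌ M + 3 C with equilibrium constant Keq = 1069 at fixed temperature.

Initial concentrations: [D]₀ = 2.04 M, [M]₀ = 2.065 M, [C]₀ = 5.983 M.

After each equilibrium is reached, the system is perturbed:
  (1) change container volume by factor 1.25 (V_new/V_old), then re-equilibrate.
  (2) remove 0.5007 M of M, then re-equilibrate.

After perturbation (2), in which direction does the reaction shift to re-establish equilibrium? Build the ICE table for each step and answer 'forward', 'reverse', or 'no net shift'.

Direction: forward

Q₀ = 106.3 vs Keq = 1069 ⇒ Q<K, forward
Step 1:
                  D         M         C
  Initial      2.04     2.065     5.983
  Change     -1.027    0.5133      1.54
  Equil       1.013     2.578     7.523
  solve Keq expr → x = 0.5133; check Q = 1069
Then change container volume by factor 1.25 (V_new/V_old).
Step 2:
                  D         M         C
  Initial    0.8107     2.063     6.018
  Change    -0.1223   0.06114    0.1834
  Equil      0.6884     2.124     6.202
  solve Keq expr → x = 0.06114; check Q = 1069
Then remove 0.5007 M of M.
Step 3:
                  D         M         C
  Initial    0.6884     1.623     6.202
  Change   -0.06592   0.03296   0.09888
  Equil      0.6225     1.656     6.301
  solve Keq expr → x = 0.03296; check Q = 1069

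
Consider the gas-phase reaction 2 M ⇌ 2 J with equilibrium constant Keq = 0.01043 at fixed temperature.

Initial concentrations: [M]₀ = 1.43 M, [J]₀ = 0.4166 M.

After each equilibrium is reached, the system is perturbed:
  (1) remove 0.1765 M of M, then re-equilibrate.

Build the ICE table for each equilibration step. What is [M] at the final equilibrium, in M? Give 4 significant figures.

Q₀ = 0.08487 vs Keq = 0.01043 ⇒ Q>K, reverse
Step 1:
                    M           J
  init           1.43      0.4166
  Δ            0.2455     -0.2455
  eq            1.675      0.1711
  solve Keq expr → x = -0.1227; check Q = 0.01043
Then remove 0.1765 M of M.
Step 2:
                    M           J
  init          1.499      0.1711
  Δ           0.01636    -0.01636
  eq            1.515      0.1548
  solve Keq expr → x = -0.008178; check Q = 0.01043

[M]_eq = 1.515 M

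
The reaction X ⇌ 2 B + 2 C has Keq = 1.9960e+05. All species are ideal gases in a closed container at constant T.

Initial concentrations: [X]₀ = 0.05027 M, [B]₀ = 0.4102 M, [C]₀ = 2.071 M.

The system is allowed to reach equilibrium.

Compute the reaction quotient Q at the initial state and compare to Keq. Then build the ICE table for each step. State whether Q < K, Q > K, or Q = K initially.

Q₀ = 14.36 vs Keq = 1.9960e+05 ⇒ Q<K, forward
Step 1:
                    X           B           C
  I           0.05027      0.4102       2.071
  C          -0.05026      0.1005      0.1005
  E        6.1624e-06      0.5107       2.172
  solve Keq expr → x = 0.05026; check Q = 1.9960e+05

Q₀ = 14.36; Q < K (proceeds forward)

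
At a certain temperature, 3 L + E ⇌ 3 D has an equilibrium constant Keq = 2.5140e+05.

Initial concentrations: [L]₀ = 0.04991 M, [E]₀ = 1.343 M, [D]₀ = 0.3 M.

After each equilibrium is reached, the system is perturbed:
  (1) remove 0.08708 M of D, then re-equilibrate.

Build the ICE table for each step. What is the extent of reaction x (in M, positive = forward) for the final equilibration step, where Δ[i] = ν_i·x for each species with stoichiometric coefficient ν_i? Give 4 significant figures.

x = 4.1234e-04 M

Q₀ = 161.7 vs Keq = 2.5140e+05 ⇒ Q<K, forward
Step 1:
                   L          E          D
  init       0.04991      1.343        0.3
  Δ         -0.04494   -0.01498    0.04494
  eq        0.004972      1.328     0.3449
  solve Keq expr → x = 0.01498; check Q = 2.5140e+05
Then remove 0.08708 M of D.
Step 2:
                   L          E          D
  init      0.004972      1.328     0.2579
  Δ        -0.001237 -4.1234e-04   0.001237
  eq        0.003735      1.328     0.2591
  solve Keq expr → x = 4.1234e-04; check Q = 2.5140e+05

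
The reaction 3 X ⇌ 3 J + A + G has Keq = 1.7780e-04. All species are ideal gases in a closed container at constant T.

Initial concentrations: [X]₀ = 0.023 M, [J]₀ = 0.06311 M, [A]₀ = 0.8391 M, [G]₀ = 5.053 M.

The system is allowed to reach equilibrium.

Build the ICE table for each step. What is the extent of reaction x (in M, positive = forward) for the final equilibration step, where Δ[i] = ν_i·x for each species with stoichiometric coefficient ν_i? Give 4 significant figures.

Q₀ = 87.59 vs Keq = 1.7780e-04 ⇒ Q>K, reverse
Step 1:
                    X           J           A           G
  Initial       0.023     0.06311      0.8391       5.053
  Change      0.06019    -0.06019    -0.02006    -0.02006
  Equil       0.08319    0.002918       0.819       5.033
  solve Keq expr → x = -0.02006; check Q = 1.7780e-04

x = -0.02006 M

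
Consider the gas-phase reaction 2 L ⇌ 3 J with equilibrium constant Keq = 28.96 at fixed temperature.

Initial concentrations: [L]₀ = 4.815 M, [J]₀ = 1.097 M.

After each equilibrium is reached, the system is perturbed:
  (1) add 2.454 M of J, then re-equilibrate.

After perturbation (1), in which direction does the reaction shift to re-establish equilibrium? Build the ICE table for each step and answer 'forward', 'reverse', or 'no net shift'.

Direction: reverse

Q₀ = 0.05694 vs Keq = 28.96 ⇒ Q<K, forward
Step 1:
                   L          J
  Initial      4.815      1.097
  Change      -2.672      4.008
  Equil        2.143      5.105
  solve Keq expr → x = 1.336; check Q = 28.96
Then add 2.454 M of J.
Step 2:
                   L          J
  Initial      2.143      7.559
  Change      0.8177     -1.227
  Equil        2.961      6.332
  solve Keq expr → x = -0.4089; check Q = 28.96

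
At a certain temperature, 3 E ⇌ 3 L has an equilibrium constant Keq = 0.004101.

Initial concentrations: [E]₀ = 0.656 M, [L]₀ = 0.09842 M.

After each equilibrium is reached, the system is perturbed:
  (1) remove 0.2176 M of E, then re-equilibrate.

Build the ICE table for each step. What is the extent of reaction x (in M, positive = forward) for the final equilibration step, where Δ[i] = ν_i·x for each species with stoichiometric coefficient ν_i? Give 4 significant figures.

Q₀ = 0.003377 vs Keq = 0.004101 ⇒ Q<K, forward
Step 1:
                   E          L
  Initial      0.656    0.09842
  Change   -0.005674   0.005674
  Equil       0.6503     0.1041
  solve Keq expr → x = 0.001891; check Q = 0.004101
Then remove 0.2176 M of E.
Step 2:
                   E          L
  Initial     0.4327     0.1041
  Change     0.03002   -0.03002
  Equil       0.4627    0.07407
  solve Keq expr → x = -0.01001; check Q = 0.004101

x = -0.01001 M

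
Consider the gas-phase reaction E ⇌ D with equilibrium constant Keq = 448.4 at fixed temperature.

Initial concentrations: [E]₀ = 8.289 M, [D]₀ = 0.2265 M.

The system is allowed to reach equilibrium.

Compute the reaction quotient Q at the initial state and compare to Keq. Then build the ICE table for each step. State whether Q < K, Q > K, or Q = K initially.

Q₀ = 0.02733; Q < K (proceeds forward)

Q₀ = 0.02733 vs Keq = 448.4 ⇒ Q<K, forward
Step 1:
                  E         D
  I           8.289    0.2265
  C           -8.27      8.27
  E         0.01895     8.497
  solve Keq expr → x = 8.27; check Q = 448.4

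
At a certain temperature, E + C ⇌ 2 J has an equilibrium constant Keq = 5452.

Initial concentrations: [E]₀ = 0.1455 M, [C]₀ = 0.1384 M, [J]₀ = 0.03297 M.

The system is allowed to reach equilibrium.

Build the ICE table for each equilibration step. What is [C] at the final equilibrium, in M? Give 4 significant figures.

[C]_eq = 0.001906 M

Q₀ = 0.05398 vs Keq = 5452 ⇒ Q<K, forward
Step 1:
                    E           C           J
  Initial      0.1455      0.1384     0.03297
  Change      -0.1365     -0.1365       0.273
  Equil      0.009006    0.001906       0.306
  solve Keq expr → x = 0.1365; check Q = 5452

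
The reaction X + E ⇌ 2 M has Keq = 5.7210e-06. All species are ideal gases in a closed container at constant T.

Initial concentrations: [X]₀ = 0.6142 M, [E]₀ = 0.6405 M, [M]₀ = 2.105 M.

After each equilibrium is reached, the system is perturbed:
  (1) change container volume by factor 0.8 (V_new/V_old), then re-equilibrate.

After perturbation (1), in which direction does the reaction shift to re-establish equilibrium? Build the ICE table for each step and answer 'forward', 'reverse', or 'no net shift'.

Direction: no net shift

Q₀ = 11.26 vs Keq = 5.7210e-06 ⇒ Q>K, reverse
Step 1:
                  X         E         M
  Initial    0.6142    0.6405     2.105
  Change       1.05      1.05    -2.101
  Equil       1.665     1.691  0.004013
  solve Keq expr → x = -1.05; check Q = 5.7210e-06
Then change container volume by factor 0.8 (V_new/V_old).
Step 2:
                  X         E         M
  Initial     2.081     2.114  0.005016
  Change          0         0         0
  Equil       2.081     2.114  0.005016
  solve Keq expr → x = 0; check Q = 5.7210e-06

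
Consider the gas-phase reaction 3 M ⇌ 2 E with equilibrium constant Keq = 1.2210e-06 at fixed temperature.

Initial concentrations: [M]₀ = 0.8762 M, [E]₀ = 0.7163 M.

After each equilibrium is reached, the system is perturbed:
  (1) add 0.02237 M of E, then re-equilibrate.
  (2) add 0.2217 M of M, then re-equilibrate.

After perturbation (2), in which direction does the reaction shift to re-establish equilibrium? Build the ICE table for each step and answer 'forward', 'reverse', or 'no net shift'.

Q₀ = 0.7627 vs Keq = 1.2210e-06 ⇒ Q>K, reverse
Step 1:
                    M           E
  Initial      0.8762      0.7163
  Change         1.07     -0.7133
  Equil         1.946       0.003
  solve Keq expr → x = -0.3566; check Q = 1.2210e-06
Then add 0.02237 M of E.
Step 2:
                    M           E
  Initial       1.946     0.02537
  Change      0.03344    -0.02229
  Equil          1.98    0.003078
  solve Keq expr → x = -0.01115; check Q = 1.2210e-06
Then add 0.2217 M of M.
Step 3:
                    M           E
  Initial       2.201    0.003078
  Change  -7.9392e-04  5.2928e-04
  Equil           2.2    0.003607
  solve Keq expr → x = 2.6464e-04; check Q = 1.2210e-06

Direction: forward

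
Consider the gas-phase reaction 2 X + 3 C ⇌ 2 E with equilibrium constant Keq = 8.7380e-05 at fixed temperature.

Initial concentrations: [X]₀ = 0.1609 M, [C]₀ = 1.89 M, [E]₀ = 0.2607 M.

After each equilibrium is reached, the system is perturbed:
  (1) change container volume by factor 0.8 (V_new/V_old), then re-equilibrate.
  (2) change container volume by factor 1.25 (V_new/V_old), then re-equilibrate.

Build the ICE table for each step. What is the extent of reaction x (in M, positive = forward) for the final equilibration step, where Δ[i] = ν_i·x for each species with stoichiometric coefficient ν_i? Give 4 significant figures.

Q₀ = 0.3889 vs Keq = 8.7380e-05 ⇒ Q>K, reverse
Step 1:
                    X           C           E
  I            0.1609        1.89      0.2607
  C            0.2477      0.3716     -0.2477
  E            0.4086       2.262     0.01299
  solve Keq expr → x = -0.1239; check Q = 8.7380e-05
Then change container volume by factor 0.8 (V_new/V_old).
Step 2:
                    X           C           E
  I            0.5108       2.827     0.01624
  C         -0.006077   -0.009115    0.006077
  E            0.5047       2.818     0.02232
  solve Keq expr → x = 0.003038; check Q = 8.7380e-05
Then change container volume by factor 1.25 (V_new/V_old).
Step 3:
                    X           C           E
  I            0.4037       2.254     0.01785
  C          0.004862    0.007292   -0.004862
  E            0.4086       2.262     0.01299
  solve Keq expr → x = -0.002431; check Q = 8.7380e-05

x = -0.002431 M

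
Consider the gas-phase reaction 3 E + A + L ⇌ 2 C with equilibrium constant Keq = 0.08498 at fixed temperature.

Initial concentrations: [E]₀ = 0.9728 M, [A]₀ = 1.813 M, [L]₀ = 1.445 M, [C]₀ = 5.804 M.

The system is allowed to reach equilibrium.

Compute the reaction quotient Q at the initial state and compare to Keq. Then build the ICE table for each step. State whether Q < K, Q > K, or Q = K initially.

Q₀ = 13.97 vs Keq = 0.08498 ⇒ Q>K, reverse
Step 1:
                  E         A         L         C
  init       0.9728     1.813     1.445     5.804
  Δ           2.347    0.7823    0.7823    -1.565
  eq           3.32     2.595     2.227     4.239
  solve Keq expr → x = -0.7823; check Q = 0.08498

Q₀ = 13.97; Q > K (proceeds reverse)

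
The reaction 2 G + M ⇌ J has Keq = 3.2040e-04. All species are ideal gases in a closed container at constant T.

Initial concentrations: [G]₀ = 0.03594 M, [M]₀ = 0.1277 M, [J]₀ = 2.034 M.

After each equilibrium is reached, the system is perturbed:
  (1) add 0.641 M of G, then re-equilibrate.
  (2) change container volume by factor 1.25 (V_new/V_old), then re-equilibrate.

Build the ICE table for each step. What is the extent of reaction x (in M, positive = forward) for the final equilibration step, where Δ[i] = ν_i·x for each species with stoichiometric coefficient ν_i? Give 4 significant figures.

x = -0.004346 M

Q₀ = 1.2331e+04 vs Keq = 3.2040e-04 ⇒ Q>K, reverse
Step 1:
                  G         M         J
  init      0.03594    0.1277     2.034
  Δ           4.045     2.023    -2.023
  eq          4.081      2.15   0.01147
  solve Keq expr → x = -2.023; check Q = 3.2040e-04
Then add 0.641 M of G.
Step 2:
                  G         M         J
  init        4.722      2.15   0.01147
  Δ       -0.007622 -0.003811  0.003811
  eq          4.714     2.146   0.01528
  solve Keq expr → x = 0.003811; check Q = 3.2040e-04
Then change container volume by factor 1.25 (V_new/V_old).
Step 3:
                  G         M         J
  init        3.771     1.717   0.01223
  Δ        0.008692  0.004346 -0.004346
  eq           3.78     1.721  0.007882
  solve Keq expr → x = -0.004346; check Q = 3.2040e-04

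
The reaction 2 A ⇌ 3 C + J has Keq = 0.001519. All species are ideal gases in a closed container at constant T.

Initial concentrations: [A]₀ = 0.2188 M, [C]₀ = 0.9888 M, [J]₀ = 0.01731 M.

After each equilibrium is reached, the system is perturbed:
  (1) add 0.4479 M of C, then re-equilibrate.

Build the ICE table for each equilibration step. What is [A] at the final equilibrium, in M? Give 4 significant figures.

Q₀ = 0.3496 vs Keq = 0.001519 ⇒ Q>K, reverse
Step 1:
                  A         C         J
  I          0.2188    0.9888   0.01731
  C         0.03438  -0.05158  -0.01719
  E          0.2532    0.9372 1.1828e-04
  solve Keq expr → x = -0.01719; check Q = 0.001519
Then add 0.4479 M of C.
Step 2:
                  A         C         J
  I          0.2532     1.385 1.1828e-04
  C       1.6314e-04 -2.4471e-04 -8.1569e-05
  E          0.2533     1.385 3.6707e-05
  solve Keq expr → x = -8.1569e-05; check Q = 0.001519

[A]_eq = 0.2533 M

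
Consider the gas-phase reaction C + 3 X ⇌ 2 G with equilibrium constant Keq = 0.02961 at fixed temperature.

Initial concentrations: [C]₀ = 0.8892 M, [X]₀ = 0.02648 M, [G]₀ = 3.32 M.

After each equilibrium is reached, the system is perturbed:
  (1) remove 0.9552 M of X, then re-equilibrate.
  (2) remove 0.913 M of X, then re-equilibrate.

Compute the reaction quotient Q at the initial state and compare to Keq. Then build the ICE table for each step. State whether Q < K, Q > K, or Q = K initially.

Q₀ = 6.6761e+05 vs Keq = 0.02961 ⇒ Q>K, reverse
Step 1:
                   C          X          G
  I           0.8892    0.02648       3.32
  C            1.018      3.053     -2.036
  E            1.907       3.08      1.284
  solve Keq expr → x = -1.018; check Q = 0.02961
Then remove 0.9552 M of X.
Step 2:
                   C          X          G
  I            1.907      2.125      1.284
  C           0.1412     0.4237    -0.2825
  E            2.048      2.548      1.002
  solve Keq expr → x = -0.1412; check Q = 0.02961
Then remove 0.913 M of X.
Step 3:
                   C          X          G
  I            2.048      1.635      1.002
  C           0.1326     0.3978    -0.2652
  E            2.181      2.033     0.7367
  solve Keq expr → x = -0.1326; check Q = 0.02961

Q₀ = 6.6761e+05; Q > K (proceeds reverse)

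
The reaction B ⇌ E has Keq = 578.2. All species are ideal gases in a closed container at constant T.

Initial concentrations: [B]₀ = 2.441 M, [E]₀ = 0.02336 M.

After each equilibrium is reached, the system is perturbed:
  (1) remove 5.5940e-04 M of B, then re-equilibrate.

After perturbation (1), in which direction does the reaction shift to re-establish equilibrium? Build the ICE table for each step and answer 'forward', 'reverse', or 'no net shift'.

Direction: reverse

Q₀ = 0.00957 vs Keq = 578.2 ⇒ Q<K, forward
Step 1:
                    B           E
  init          2.441     0.02336
  Δ            -2.437       2.437
  eq         0.004255        2.46
  solve Keq expr → x = 2.437; check Q = 578.2
Then remove 5.5940e-04 M of B.
Step 2:
                    B           E
  init       0.003695        2.46
  Δ        5.5843e-04 -5.5843e-04
  eq         0.004254        2.46
  solve Keq expr → x = -5.5843e-04; check Q = 578.2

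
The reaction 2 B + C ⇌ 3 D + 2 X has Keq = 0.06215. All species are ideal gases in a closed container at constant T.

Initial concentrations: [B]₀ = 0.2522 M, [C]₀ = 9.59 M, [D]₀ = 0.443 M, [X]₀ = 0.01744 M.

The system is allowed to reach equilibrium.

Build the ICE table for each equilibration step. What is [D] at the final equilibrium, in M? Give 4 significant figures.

[D]_eq = 0.656 M

Q₀ = 4.3351e-05 vs Keq = 0.06215 ⇒ Q<K, forward
Step 1:
                  B         C         D         X
  init       0.2522      9.59     0.443   0.01744
  Δ          -0.142  -0.07101     0.213     0.142
  eq         0.1102     9.519     0.656    0.1595
  solve Keq expr → x = 0.07101; check Q = 0.06215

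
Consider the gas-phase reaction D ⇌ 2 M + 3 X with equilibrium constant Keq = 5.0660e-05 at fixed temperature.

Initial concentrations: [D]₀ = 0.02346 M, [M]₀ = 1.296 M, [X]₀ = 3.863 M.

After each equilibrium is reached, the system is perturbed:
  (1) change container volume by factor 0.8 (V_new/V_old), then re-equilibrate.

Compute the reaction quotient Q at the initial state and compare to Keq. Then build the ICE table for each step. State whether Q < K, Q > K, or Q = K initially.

Q₀ = 4127; Q > K (proceeds reverse)

Q₀ = 4127 vs Keq = 5.0660e-05 ⇒ Q>K, reverse
Step 1:
                  D         M         X
  init      0.02346     1.296     3.863
  Δ          0.6469    -1.294    -1.941
  eq         0.6704  0.002187     1.922
  solve Keq expr → x = -0.6469; check Q = 5.0660e-05
Then change container volume by factor 0.8 (V_new/V_old).
Step 2:
                  D         M         X
  init        0.838  0.002733     2.403
  Δ       4.9092e-04 -9.8184e-04 -0.001473
  eq         0.8384  0.001751     2.401
  solve Keq expr → x = -4.9092e-04; check Q = 5.0660e-05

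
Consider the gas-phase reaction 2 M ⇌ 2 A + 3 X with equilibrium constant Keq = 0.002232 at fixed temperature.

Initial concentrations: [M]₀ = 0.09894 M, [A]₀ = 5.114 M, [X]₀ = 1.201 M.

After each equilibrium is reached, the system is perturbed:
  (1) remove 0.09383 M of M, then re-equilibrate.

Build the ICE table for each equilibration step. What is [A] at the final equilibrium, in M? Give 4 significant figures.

Q₀ = 4628 vs Keq = 0.002232 ⇒ Q>K, reverse
Step 1:
                  M         A         X
  init      0.09894     5.114     1.201
  Δ          0.7708   -0.7708    -1.156
  eq         0.8698     4.343   0.04473
  solve Keq expr → x = -0.3854; check Q = 0.002232
Then remove 0.09383 M of M.
Step 2:
                  M         A         X
  init        0.776     4.343   0.04473
  Δ        0.002126 -0.002126 -0.003189
  eq         0.7781     4.341   0.04155
  solve Keq expr → x = -0.001063; check Q = 0.002232

[A]_eq = 4.341 M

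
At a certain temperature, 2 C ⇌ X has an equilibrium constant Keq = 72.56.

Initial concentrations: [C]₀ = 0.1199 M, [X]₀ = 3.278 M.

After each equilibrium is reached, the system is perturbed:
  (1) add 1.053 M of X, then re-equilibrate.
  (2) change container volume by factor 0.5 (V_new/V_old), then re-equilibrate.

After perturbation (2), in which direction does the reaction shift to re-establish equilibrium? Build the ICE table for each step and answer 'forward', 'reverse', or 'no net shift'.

Direction: forward

Q₀ = 228 vs Keq = 72.56 ⇒ Q>K, reverse
Step 1:
                   C          X
  Initial     0.1199      3.278
  Change     0.09116   -0.04558
  Equil       0.2111      3.232
  solve Keq expr → x = -0.04558; check Q = 72.56
Then add 1.053 M of X.
Step 2:
                   C          X
  Initial     0.2111      4.285
  Change     0.03151   -0.01576
  Equil       0.2426       4.27
  solve Keq expr → x = -0.01576; check Q = 72.56
Then change container volume by factor 0.5 (V_new/V_old).
Step 3:
                   C          X
  Initial     0.4852      8.539
  Change     -0.1407    0.07034
  Equil       0.3445       8.61
  solve Keq expr → x = 0.07034; check Q = 72.56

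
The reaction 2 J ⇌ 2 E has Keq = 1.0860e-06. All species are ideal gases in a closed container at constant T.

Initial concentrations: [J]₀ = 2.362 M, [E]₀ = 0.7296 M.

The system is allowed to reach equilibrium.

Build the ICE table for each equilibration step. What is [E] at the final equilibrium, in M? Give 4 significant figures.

Q₀ = 0.09541 vs Keq = 1.0860e-06 ⇒ Q>K, reverse
Step 1:
                   J          E
  init         2.362     0.7296
  Δ           0.7264    -0.7264
  eq           3.088   0.003218
  solve Keq expr → x = -0.3632; check Q = 1.0860e-06

[E]_eq = 0.003218 M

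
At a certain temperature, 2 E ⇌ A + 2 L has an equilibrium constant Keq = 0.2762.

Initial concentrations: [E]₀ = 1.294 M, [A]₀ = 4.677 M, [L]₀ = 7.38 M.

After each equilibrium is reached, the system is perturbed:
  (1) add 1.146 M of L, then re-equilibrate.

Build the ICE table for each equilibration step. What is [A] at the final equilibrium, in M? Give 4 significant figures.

[A]_eq = 1.797 M

Q₀ = 152.1 vs Keq = 0.2762 ⇒ Q>K, reverse
Step 1:
                   E          A          L
  I            1.294      4.677       7.38
  C            5.085     -2.543     -5.085
  E            6.379      2.134      2.295
  solve Keq expr → x = -2.543; check Q = 0.2762
Then add 1.146 M of L.
Step 2:
                   E          A          L
  I            6.379      2.134      3.441
  C           0.6751    -0.3375    -0.6751
  E            7.054      1.797      2.766
  solve Keq expr → x = -0.3375; check Q = 0.2762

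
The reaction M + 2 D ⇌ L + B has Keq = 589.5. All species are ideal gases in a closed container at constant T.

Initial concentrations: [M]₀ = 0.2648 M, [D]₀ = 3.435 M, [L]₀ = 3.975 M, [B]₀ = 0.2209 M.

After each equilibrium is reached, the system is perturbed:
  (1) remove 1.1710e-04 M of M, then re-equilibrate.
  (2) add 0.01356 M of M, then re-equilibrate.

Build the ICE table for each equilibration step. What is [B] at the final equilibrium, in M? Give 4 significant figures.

[B]_eq = 0.4987 M

Q₀ = 0.281 vs Keq = 589.5 ⇒ Q<K, forward
Step 1:
                    M           D           L           B
  init         0.2648       3.435       3.975      0.2209
  Δ           -0.2644     -0.5288      0.2644      0.2644
  eq       4.1320e-04       2.906       4.239      0.4853
  solve Keq expr → x = 0.2644; check Q = 589.5
Then remove 1.1710e-04 M of M.
Step 2:
                    M           D           L           B
  init     2.9610e-04       2.906       4.239      0.4853
  Δ        1.1692e-04  2.3385e-04 -1.1692e-04 -1.1692e-04
  eq       4.1302e-04       2.906       4.239      0.4852
  solve Keq expr → x = -1.1692e-04; check Q = 589.5
Then add 0.01356 M of M.
Step 3:
                    M           D           L           B
  init        0.01397       2.906       4.239      0.4852
  Δ          -0.01354    -0.02708     0.01354     0.01354
  eq       4.3395e-04       2.879       4.253      0.4987
  solve Keq expr → x = 0.01354; check Q = 589.5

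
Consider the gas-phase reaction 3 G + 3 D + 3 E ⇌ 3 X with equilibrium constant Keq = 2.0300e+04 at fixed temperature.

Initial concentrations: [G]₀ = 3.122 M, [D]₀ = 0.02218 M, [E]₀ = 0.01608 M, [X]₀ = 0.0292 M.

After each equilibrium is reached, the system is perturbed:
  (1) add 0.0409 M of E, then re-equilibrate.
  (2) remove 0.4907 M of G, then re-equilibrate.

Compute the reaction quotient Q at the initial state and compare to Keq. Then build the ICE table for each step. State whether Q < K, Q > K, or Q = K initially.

Q₀ = 1.8035e+04; Q < K (proceeds forward)

Q₀ = 1.8035e+04 vs Keq = 2.0300e+04 ⇒ Q<K, forward
Step 1:
                   G          D          E          X
  Initial      3.122    0.02218    0.01608     0.0292
  Change  -2.7678e-04 -2.7678e-04 -2.7678e-04 2.7678e-04
  Equil        3.122     0.0219     0.0158    0.02948
  solve Keq expr → x = 9.2260e-05; check Q = 2.0300e+04
Then add 0.0409 M of E.
Step 2:
                   G          D          E          X
  Initial      3.122     0.0219     0.0567    0.02948
  Change    -0.01131   -0.01131   -0.01131    0.01131
  Equil         3.11    0.01059    0.04539    0.04079
  solve Keq expr → x = 0.003771; check Q = 2.0300e+04
Then remove 0.4907 M of G.
Step 3:
                   G          D          E          X
  Initial       2.62    0.01059    0.04539    0.04079
  Change     0.00126    0.00126    0.00126   -0.00126
  Equil        2.621    0.01185    0.04665    0.03953
  solve Keq expr → x = -4.2011e-04; check Q = 2.0300e+04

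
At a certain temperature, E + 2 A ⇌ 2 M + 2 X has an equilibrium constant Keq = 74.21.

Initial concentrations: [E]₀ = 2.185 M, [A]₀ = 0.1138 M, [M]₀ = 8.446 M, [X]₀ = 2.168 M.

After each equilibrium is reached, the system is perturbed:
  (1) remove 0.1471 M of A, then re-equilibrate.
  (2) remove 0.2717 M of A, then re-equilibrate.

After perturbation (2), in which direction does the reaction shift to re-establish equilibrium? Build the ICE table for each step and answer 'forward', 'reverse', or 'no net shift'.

Q₀ = 1.1849e+04 vs Keq = 74.21 ⇒ Q>K, reverse
Step 1:
                    E           A           M           X
  init          2.185      0.1138       8.446       2.168
  Δ            0.3544      0.7087     -0.7087     -0.7087
  eq            2.539      0.8225       7.737       1.459
  solve Keq expr → x = -0.3544; check Q = 74.21
Then remove 0.1471 M of A.
Step 2:
                    E           A           M           X
  init          2.539      0.6754       7.737       1.459
  Δ           0.04231     0.08462    -0.08462    -0.08462
  eq            2.582        0.76       7.653       1.375
  solve Keq expr → x = -0.04231; check Q = 74.21
Then remove 0.2717 M of A.
Step 3:
                    E           A           M           X
  init          2.582      0.4883       7.653       1.375
  Δ           0.07977      0.1595     -0.1595     -0.1595
  eq            2.661      0.6479       7.493       1.215
  solve Keq expr → x = -0.07977; check Q = 74.21

Direction: reverse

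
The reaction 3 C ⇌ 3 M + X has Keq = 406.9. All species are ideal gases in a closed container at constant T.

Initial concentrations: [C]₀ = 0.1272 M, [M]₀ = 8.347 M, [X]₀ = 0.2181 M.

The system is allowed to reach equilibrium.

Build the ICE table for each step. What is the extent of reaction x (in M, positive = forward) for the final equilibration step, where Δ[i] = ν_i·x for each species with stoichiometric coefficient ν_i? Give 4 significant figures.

Q₀ = 6.1629e+04 vs Keq = 406.9 ⇒ Q>K, reverse
Step 1:
                  C         M         X
  init       0.1272     8.347    0.2181
  Δ          0.3661   -0.3661    -0.122
  eq         0.4933     7.981   0.09607
  solve Keq expr → x = -0.122; check Q = 406.9

x = -0.122 M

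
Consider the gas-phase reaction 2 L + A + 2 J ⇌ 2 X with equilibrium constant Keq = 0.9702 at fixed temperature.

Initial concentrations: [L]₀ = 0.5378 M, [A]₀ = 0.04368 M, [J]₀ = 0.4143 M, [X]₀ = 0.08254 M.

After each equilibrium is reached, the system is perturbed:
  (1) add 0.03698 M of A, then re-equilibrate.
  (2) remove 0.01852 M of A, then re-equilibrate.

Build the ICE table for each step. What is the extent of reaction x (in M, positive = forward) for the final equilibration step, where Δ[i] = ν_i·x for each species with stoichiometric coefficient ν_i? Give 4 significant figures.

Q₀ = 3.142 vs Keq = 0.9702 ⇒ Q>K, reverse
Step 1:
                    L           A           J           X
  Initial      0.5378     0.04368      0.4143     0.08254
  Change      0.02488     0.01244     0.02488    -0.02488
  Equil        0.5627     0.05612      0.4392     0.05766
  solve Keq expr → x = -0.01244; check Q = 0.9702
Then add 0.03698 M of A.
Step 2:
                    L           A           J           X
  Initial      0.5627      0.0931      0.4392     0.05766
  Change     -0.01114   -0.005568    -0.01114     0.01114
  Equil        0.5515     0.08753       0.428      0.0688
  solve Keq expr → x = 0.005568; check Q = 0.9702
Then remove 0.01852 M of A.
Step 3:
                    L           A           J           X
  Initial      0.5515     0.06901       0.428      0.0688
  Change     0.005214    0.002607    0.005214   -0.005214
  Equil        0.5568     0.07162      0.4333     0.06358
  solve Keq expr → x = -0.002607; check Q = 0.9702

x = -0.002607 M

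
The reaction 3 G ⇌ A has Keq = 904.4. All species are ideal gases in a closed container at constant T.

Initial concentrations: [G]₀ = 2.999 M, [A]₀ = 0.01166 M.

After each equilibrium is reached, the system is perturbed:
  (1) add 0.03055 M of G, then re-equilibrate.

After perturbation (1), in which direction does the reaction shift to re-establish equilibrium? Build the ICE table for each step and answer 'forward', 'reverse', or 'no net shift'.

Direction: forward

Q₀ = 4.3228e-04 vs Keq = 904.4 ⇒ Q<K, forward
Step 1:
                  G         A
  Initial     2.999   0.01166
  Change     -2.896    0.9655
  Equil      0.1026    0.9771
  solve Keq expr → x = 0.9655; check Q = 904.4
Then add 0.03055 M of G.
Step 2:
                  G         A
  Initial    0.1332    0.9771
  Change    -0.0302   0.01007
  Equil       0.103    0.9872
  solve Keq expr → x = 0.01007; check Q = 904.4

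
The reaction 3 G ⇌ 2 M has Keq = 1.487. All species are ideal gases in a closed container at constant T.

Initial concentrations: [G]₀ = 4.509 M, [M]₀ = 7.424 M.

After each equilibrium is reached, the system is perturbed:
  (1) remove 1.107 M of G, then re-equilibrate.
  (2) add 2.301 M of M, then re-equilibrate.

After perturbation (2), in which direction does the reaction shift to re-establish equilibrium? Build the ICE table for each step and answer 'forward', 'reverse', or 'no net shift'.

Direction: reverse

Q₀ = 0.6012 vs Keq = 1.487 ⇒ Q<K, forward
Step 1:
                    G           M
  init          4.509       7.424
  Δ           -0.9817      0.6544
  eq            3.527       8.078
  solve Keq expr → x = 0.3272; check Q = 1.487
Then remove 1.107 M of G.
Step 2:
                    G           M
  init           2.42       8.078
  Δ            0.9251     -0.6167
  eq            3.345       7.462
  solve Keq expr → x = -0.3084; check Q = 1.487
Then add 2.301 M of M.
Step 3:
                    G           M
  init          3.345       9.763
  Δ            0.5548     -0.3699
  eq              3.9       9.393
  solve Keq expr → x = -0.1849; check Q = 1.487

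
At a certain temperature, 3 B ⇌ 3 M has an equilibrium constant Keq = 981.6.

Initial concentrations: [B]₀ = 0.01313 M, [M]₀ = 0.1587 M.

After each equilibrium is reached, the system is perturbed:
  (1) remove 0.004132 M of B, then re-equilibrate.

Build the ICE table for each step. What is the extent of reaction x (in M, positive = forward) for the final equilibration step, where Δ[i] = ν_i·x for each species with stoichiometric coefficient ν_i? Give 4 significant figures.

x = -0.001251 M

Q₀ = 1766 vs Keq = 981.6 ⇒ Q>K, reverse
Step 1:
                  B         M
  init      0.01313    0.1587
  Δ        0.002579 -0.002579
  eq        0.01571    0.1561
  solve Keq expr → x = -8.5968e-04; check Q = 981.6
Then remove 0.004132 M of B.
Step 2:
                  B         M
  init      0.01158    0.1561
  Δ        0.003754 -0.003754
  eq        0.01533    0.1524
  solve Keq expr → x = -0.001251; check Q = 981.6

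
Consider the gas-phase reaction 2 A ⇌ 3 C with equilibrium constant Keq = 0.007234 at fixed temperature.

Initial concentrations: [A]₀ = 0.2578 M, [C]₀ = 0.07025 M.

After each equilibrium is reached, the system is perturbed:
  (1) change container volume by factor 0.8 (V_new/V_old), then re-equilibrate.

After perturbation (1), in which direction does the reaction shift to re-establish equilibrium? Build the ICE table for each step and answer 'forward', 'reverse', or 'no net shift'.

Q₀ = 0.005216 vs Keq = 0.007234 ⇒ Q<K, forward
Step 1:
                   A          C
  I           0.2578    0.07025
  C         -0.00475   0.007124
  E           0.2531    0.07737
  solve Keq expr → x = 0.002375; check Q = 0.007234
Then change container volume by factor 0.8 (V_new/V_old).
Step 2:
                   A          C
  I           0.3163    0.09672
  C         0.004105  -0.006158
  E           0.3204    0.09056
  solve Keq expr → x = -0.002053; check Q = 0.007234

Direction: reverse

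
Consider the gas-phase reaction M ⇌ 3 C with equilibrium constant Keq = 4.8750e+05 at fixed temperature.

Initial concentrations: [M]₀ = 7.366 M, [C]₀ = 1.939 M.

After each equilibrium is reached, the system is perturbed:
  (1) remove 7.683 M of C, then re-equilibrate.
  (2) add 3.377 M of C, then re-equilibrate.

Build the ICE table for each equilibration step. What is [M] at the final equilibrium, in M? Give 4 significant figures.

[M]_eq = 0.01564 M

Q₀ = 0.9897 vs Keq = 4.8750e+05 ⇒ Q<K, forward
Step 1:
                  M         C
  Initial     7.366     1.939
  Change     -7.338     22.01
  Equil     0.02819     23.95
  solve Keq expr → x = 7.338; check Q = 4.8750e+05
Then remove 7.683 M of C.
Step 2:
                  M         C
  Initial   0.02819     16.27
  Change   -0.01926   0.05778
  Equil    0.008928     16.33
  solve Keq expr → x = 0.01926; check Q = 4.8750e+05
Then add 3.377 M of C.
Step 3:
                  M         C
  Initial  0.008928      19.7
  Change   0.006717  -0.02015
  Equil     0.01564     19.68
  solve Keq expr → x = -0.006717; check Q = 4.8750e+05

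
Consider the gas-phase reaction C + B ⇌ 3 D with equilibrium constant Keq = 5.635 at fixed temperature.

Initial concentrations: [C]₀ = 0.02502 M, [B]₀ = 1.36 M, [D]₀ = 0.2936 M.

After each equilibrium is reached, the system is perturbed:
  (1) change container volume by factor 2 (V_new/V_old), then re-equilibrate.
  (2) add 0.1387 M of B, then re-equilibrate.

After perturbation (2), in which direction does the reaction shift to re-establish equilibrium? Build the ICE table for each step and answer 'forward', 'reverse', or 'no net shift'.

Direction: forward

Q₀ = 0.7438 vs Keq = 5.635 ⇒ Q<K, forward
Step 1:
                    C           B           D
  Initial     0.02502        1.36      0.2936
  Change     -0.01928    -0.01928     0.05783
  Equil      0.005745       1.341      0.3514
  solve Keq expr → x = 0.01928; check Q = 5.635
Then change container volume by factor 2 (V_new/V_old).
Step 2:
                    C           B           D
  Initial    0.002872      0.6704      0.1757
  Change    -0.001333   -0.001333    0.003998
  Equil       0.00154       0.669      0.1797
  solve Keq expr → x = 0.001333; check Q = 5.635
Then add 0.1387 M of B.
Step 3:
                    C           B           D
  Initial     0.00154      0.8077      0.1797
  Change  -2.4806e-04 -2.4806e-04  7.4417e-04
  Equil      0.001291      0.8075      0.1805
  solve Keq expr → x = 2.4806e-04; check Q = 5.635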